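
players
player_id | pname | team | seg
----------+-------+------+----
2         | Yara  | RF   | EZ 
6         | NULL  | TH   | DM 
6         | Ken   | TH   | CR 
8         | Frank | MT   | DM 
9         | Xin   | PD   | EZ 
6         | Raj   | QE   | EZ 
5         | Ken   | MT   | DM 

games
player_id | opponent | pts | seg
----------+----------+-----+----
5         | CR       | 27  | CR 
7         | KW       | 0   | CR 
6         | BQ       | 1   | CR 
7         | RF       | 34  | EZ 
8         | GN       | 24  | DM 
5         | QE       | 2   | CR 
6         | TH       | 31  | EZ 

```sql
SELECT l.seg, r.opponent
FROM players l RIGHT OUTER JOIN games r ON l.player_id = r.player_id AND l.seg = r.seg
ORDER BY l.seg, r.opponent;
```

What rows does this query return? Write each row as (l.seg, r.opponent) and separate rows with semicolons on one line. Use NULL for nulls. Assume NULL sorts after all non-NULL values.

RIGHT JOIN keeps every row from `games`; unmatched rows get NULL for `players`'s columns.
Matching on l.player_id = r.player_id AND l.seg = r.seg.
- l[0] player_id=2, seg=EZ → no match.
- l[1] player_id=6, seg=DM → no match.
- l[2] player_id=6, seg=CR → 1 match(es) in r → 1 row(s).
- l[3] player_id=8, seg=DM → 1 match(es) in r → 1 row(s).
- l[4] player_id=9, seg=EZ → no match.
- l[5] player_id=6, seg=EZ → 1 match(es) in r → 1 row(s).
- l[6] player_id=5, seg=DM → no match.
- plus 4 unmatched r row(s), each kept with NULL l columns.
After projecting and ordering:
l.seg | r.opponent
CR | BQ
DM | GN
EZ | TH
NULL | CR
NULL | KW
NULL | QE
NULL | RF

(CR, BQ); (DM, GN); (EZ, TH); (NULL, CR); (NULL, KW); (NULL, QE); (NULL, RF)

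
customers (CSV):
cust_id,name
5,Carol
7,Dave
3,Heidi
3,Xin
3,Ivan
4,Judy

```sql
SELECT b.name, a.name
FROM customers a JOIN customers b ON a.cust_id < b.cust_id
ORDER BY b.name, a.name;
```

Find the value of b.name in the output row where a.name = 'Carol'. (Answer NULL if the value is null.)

INNER JOIN keeps only pairs where the ON condition holds.
Matching on a.cust_id < b.cust_id.
Matched pairs: 12.

Dave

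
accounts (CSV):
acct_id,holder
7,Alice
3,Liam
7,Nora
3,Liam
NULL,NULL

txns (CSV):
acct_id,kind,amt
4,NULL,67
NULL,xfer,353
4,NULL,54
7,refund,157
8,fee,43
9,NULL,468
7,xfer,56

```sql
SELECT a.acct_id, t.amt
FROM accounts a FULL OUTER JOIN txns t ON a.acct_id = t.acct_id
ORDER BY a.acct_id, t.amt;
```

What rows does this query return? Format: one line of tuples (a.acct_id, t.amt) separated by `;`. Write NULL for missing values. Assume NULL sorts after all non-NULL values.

(3, NULL); (3, NULL); (7, 56); (7, 56); (7, 157); (7, 157); (NULL, 43); (NULL, 54); (NULL, 67); (NULL, 353); (NULL, 468); (NULL, NULL)

FULL OUTER JOIN keeps every row from both sides; unmatched rows get NULL for the other side's columns.
Matching on a.acct_id = t.acct_id. A NULL in a compared column never satisfies the condition.
- a[0] acct_id=7 → 2 match(es) in t → 2 row(s).
- a[1] acct_id=3 → no match; kept with NULLs on the t side.
- a[2] acct_id=7 → 2 match(es) in t → 2 row(s).
- a[3] acct_id=3 → no match; kept with NULLs on the t side.
- a[4] acct_id=NULL → no match; kept with NULLs on the t side.
- 5 t row(s) had no a match → kept, a columns NULL.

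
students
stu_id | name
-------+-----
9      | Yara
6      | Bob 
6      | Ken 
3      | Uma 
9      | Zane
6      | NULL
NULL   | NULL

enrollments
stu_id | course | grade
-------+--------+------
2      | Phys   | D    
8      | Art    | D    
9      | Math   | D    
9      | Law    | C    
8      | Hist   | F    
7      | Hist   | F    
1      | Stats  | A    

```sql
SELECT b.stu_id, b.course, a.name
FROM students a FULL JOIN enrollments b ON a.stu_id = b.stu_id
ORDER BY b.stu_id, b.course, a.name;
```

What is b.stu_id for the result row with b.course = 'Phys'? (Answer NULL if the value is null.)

2

FULL OUTER JOIN keeps every row from both sides; unmatched rows get NULL for the other side's columns.
Matching on a.stu_id = b.stu_id. A NULL in a compared column never satisfies the condition.
- stu_id=9: 2 matching b row(s), so 2 row(s) emitted.
- stu_id=6: no b row matches, row kept with b columns NULL.
- stu_id=6: no b row matches, row kept with b columns NULL.
- stu_id=3: no b row matches, row kept with b columns NULL.
- stu_id=9: 2 matching b row(s), so 2 row(s) emitted.
- stu_id=6: no b row matches, row kept with b columns NULL.
- stu_id=NULL: no b row matches, row kept with b columns NULL.
- 5 row(s) from b found no a partner → padded with NULL.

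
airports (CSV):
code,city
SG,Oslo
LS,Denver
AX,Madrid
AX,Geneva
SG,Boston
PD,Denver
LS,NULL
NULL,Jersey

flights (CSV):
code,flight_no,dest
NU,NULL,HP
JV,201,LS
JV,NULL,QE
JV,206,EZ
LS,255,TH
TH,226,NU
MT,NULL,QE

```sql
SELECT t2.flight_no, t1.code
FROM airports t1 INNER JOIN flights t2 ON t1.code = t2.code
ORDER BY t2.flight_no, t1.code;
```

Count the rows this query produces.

2

INNER JOIN keeps only pairs where the ON condition holds.
Matching on t1.code = t2.code. A NULL in a compared column never satisfies the condition.
- t1 (code=SG) has no partner → excluded.
- t1 (code=LS) pairs with 1 row(s) of t2.
- t1 (code=AX) has no partner → excluded.
- t1 (code=AX) has no partner → excluded.
- t1 (code=SG) has no partner → excluded.
- t1 (code=PD) has no partner → excluded.
- t1 (code=LS) pairs with 1 row(s) of t2.
- t1 (code=NULL) has no partner → excluded.
Total: 2 rows.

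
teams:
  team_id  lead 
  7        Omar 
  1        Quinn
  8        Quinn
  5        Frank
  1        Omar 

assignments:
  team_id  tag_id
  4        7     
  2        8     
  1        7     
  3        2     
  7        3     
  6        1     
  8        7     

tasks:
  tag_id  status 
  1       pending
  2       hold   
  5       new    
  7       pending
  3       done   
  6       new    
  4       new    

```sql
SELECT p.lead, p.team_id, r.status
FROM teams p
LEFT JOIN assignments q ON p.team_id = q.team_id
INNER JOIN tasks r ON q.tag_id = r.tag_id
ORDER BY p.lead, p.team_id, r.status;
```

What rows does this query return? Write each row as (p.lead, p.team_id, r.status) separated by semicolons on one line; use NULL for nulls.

Evaluate left to right. First `teams p LEFT JOIN assignments q` on team_id: 5 row(s).
Then INNER JOIN `tasks r` on tag_id: keep only rows whose q.tag_id appears in r.

(Omar, 1, pending); (Omar, 7, done); (Quinn, 1, pending); (Quinn, 8, pending)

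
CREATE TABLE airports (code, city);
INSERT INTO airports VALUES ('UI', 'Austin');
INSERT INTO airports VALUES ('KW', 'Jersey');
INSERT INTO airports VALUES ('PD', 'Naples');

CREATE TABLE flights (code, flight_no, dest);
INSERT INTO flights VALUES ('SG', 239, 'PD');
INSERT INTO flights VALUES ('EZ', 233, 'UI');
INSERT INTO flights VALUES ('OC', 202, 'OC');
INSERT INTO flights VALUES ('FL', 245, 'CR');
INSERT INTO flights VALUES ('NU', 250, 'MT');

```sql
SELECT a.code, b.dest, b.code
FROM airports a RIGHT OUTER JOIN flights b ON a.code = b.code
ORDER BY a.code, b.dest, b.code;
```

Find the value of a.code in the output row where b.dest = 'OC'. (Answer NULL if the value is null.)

RIGHT JOIN keeps every row from `flights`; unmatched rows get NULL for `airports`'s columns.
Matching on a.code = b.code.
Matched pairs: 0; unmatched b rows kept: 5.

NULL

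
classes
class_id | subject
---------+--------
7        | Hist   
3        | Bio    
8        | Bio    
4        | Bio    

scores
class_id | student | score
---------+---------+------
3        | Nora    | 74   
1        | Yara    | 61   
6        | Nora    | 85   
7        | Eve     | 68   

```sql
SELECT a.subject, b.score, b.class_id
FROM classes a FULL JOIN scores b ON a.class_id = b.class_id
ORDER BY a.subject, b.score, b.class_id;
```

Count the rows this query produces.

6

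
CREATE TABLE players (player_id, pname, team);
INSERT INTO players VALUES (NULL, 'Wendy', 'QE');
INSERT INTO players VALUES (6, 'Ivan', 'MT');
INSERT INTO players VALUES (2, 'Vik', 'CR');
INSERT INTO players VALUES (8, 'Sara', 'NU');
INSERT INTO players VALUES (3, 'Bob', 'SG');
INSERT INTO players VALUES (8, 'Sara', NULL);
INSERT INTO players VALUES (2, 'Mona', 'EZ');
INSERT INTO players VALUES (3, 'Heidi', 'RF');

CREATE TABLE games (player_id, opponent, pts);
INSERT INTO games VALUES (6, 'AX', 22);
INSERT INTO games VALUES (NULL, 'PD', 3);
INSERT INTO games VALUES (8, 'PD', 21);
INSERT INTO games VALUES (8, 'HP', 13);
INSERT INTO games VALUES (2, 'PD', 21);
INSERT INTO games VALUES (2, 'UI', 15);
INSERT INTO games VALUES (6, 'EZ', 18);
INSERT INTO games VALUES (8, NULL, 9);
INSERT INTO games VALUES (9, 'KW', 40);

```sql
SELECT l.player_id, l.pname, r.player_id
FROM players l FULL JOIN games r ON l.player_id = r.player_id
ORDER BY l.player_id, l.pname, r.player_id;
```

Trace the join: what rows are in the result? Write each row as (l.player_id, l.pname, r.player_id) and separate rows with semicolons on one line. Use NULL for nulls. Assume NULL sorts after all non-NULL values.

FULL OUTER JOIN keeps every row from both sides; unmatched rows get NULL for the other side's columns.
Matching on l.player_id = r.player_id. A NULL in a compared column never satisfies the condition.
- l[0] player_id=NULL → no match; kept with NULLs on the r side.
- l[1] player_id=6 → 2 match(es) in r → 2 row(s).
- l[2] player_id=2 → 2 match(es) in r → 2 row(s).
- l[3] player_id=8 → 3 match(es) in r → 3 row(s).
- l[4] player_id=3 → no match; kept with NULLs on the r side.
- l[5] player_id=8 → 3 match(es) in r → 3 row(s).
- l[6] player_id=2 → 2 match(es) in r → 2 row(s).
- l[7] player_id=3 → no match; kept with NULLs on the r side.
- 2 row(s) from r found no l partner → padded with NULL.

(2, Mona, 2); (2, Mona, 2); (2, Vik, 2); (2, Vik, 2); (3, Bob, NULL); (3, Heidi, NULL); (6, Ivan, 6); (6, Ivan, 6); (8, Sara, 8); (8, Sara, 8); (8, Sara, 8); (8, Sara, 8); (8, Sara, 8); (8, Sara, 8); (NULL, Wendy, NULL); (NULL, NULL, 9); (NULL, NULL, NULL)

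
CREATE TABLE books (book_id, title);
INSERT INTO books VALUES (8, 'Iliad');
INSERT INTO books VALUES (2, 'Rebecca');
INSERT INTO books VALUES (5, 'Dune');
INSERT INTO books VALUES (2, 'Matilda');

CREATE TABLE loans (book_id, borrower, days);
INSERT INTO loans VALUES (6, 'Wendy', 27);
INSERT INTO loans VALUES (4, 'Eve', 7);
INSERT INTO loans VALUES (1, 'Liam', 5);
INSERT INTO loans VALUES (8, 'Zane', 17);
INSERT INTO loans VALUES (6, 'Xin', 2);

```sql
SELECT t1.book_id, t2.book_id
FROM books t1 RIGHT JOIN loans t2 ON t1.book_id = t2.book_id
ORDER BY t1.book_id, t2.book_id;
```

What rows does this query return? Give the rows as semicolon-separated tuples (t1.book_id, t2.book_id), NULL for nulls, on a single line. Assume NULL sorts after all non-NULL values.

(8, 8); (NULL, 1); (NULL, 4); (NULL, 6); (NULL, 6)

RIGHT JOIN keeps every row from `loans`; unmatched rows get NULL for `books`'s columns.
Matching on t1.book_id = t2.book_id.
- t1 row (book_id=8): matches 1 t2 row(s) → 1 output row(s).
- t1 row (book_id=2): no match.
- t1 row (book_id=5): no match.
- t1 row (book_id=2): no match.
- 4 t2 row(s) had no t1 match → kept, t1 columns NULL.
After projecting and ordering:
t1.book_id | t2.book_id
8 | 8
NULL | 1
NULL | 4
NULL | 6
NULL | 6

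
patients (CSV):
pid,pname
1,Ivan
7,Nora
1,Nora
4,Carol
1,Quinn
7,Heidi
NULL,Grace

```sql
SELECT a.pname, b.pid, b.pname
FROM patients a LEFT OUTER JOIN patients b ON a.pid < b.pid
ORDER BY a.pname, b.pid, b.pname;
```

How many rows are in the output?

14

LEFT JOIN keeps every row from `patients a`; unmatched rows get NULL for `patients b`'s columns.
Matching on a.pid < b.pid. A NULL in a compared column never satisfies the condition.
Matched pairs: 11; unmatched a rows kept: 3.
Total: 11 matched + 3 padded = 14 rows.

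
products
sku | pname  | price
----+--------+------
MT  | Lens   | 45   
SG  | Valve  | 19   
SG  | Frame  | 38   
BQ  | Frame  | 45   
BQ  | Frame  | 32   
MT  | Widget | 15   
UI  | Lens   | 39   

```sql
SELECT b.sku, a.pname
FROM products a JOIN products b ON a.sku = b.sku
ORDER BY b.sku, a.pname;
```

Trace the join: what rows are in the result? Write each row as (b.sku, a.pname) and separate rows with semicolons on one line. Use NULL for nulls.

INNER JOIN keeps only pairs where the ON condition holds.
Matching on a.sku = b.sku.
- a (sku=MT) pairs with 2 row(s) of b.
- a (sku=SG) pairs with 2 row(s) of b.
- a (sku=SG) pairs with 2 row(s) of b.
- a (sku=BQ) pairs with 2 row(s) of b.
- a (sku=BQ) pairs with 2 row(s) of b.
- a (sku=MT) pairs with 2 row(s) of b.
- a (sku=UI) pairs with 1 row(s) of b.

(BQ, Frame); (BQ, Frame); (BQ, Frame); (BQ, Frame); (MT, Lens); (MT, Lens); (MT, Widget); (MT, Widget); (SG, Frame); (SG, Frame); (SG, Valve); (SG, Valve); (UI, Lens)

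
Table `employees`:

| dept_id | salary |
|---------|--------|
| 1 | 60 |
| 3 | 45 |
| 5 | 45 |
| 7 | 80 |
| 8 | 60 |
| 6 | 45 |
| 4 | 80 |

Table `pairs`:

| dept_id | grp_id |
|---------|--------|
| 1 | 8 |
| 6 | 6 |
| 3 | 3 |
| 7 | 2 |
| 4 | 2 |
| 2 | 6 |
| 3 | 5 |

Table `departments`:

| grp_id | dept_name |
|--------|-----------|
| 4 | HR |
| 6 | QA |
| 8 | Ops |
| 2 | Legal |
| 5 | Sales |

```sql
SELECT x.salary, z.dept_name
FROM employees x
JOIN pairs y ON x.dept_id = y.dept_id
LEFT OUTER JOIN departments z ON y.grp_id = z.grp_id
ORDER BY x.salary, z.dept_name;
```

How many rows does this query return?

Step 1 — x INNER JOIN y on dept_id → 6 row(s).
Then LEFT JOIN `departments z` on grp_id: each of those 6 rows is kept; rows whose y.grp_id has no match in z get NULL for z's columns.
Result: 6 row(s).

6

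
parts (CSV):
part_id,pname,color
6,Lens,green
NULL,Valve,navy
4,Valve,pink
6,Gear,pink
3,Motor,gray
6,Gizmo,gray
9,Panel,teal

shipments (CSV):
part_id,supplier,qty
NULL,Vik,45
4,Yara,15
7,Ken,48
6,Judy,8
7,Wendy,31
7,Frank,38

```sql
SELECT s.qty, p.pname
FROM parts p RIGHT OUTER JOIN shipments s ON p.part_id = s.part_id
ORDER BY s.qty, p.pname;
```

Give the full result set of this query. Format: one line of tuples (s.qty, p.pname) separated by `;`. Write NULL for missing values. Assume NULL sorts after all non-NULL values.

RIGHT JOIN keeps every row from `shipments`; unmatched rows get NULL for `parts`'s columns.
Matching on p.part_id = s.part_id. A NULL in a compared column never satisfies the condition.
- p row (part_id=6): matches 1 s row(s) → 1 output row(s).
- p row (part_id=NULL): no match.
- p row (part_id=4): matches 1 s row(s) → 1 output row(s).
- p row (part_id=6): matches 1 s row(s) → 1 output row(s).
- p row (part_id=3): no match.
- p row (part_id=6): matches 1 s row(s) → 1 output row(s).
- p row (part_id=9): no match.
- plus 4 unmatched s row(s), each kept with NULL p columns.
After projecting and ordering:
s.qty | p.pname
8 | Gear
8 | Gizmo
8 | Lens
15 | Valve
31 | NULL
38 | NULL
45 | NULL
48 | NULL

(8, Gear); (8, Gizmo); (8, Lens); (15, Valve); (31, NULL); (38, NULL); (45, NULL); (48, NULL)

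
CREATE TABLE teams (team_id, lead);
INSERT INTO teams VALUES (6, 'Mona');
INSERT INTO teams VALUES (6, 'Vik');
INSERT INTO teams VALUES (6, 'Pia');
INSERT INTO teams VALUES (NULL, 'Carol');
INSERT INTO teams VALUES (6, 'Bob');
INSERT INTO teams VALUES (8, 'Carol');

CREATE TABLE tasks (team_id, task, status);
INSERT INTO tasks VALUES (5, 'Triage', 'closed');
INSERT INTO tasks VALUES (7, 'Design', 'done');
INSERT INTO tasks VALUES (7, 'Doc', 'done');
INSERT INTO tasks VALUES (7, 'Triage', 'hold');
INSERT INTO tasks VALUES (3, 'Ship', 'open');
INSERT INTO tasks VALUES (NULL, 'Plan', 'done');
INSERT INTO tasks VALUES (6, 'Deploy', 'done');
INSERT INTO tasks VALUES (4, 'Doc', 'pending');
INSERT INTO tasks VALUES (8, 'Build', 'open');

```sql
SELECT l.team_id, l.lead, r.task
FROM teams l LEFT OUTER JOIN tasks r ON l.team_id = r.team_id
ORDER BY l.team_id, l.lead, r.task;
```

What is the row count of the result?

LEFT JOIN keeps every row from `teams`; unmatched rows get NULL for `tasks`'s columns.
Matching on l.team_id = r.team_id. A NULL in a compared column never satisfies the condition.
- l row (team_id=6): matches 1 r row(s) → 1 output row(s).
- l row (team_id=6): matches 1 r row(s) → 1 output row(s).
- l row (team_id=6): matches 1 r row(s) → 1 output row(s).
- l row (team_id=NULL): no match → kept, r columns NULL.
- l row (team_id=6): matches 1 r row(s) → 1 output row(s).
- l row (team_id=8): matches 1 r row(s) → 1 output row(s).
Total: 5 matched + 1 padded = 6 rows.

6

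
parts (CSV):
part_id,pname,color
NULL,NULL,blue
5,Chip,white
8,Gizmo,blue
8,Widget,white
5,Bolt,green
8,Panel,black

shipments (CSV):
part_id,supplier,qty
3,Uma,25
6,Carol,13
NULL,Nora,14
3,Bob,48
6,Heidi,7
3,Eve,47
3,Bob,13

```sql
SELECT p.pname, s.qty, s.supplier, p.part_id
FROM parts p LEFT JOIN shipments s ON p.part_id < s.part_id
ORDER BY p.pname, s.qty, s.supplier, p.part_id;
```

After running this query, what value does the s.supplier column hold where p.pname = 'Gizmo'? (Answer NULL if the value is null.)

LEFT JOIN keeps every row from `parts`; unmatched rows get NULL for `shipments`'s columns.
Matching on p.part_id < s.part_id. A NULL in a compared column never satisfies the condition.
- p (part_id=NULL) has no partner → padded with NULL.
- p (part_id=5) pairs with 2 row(s) of s.
- p (part_id=8) has no partner → padded with NULL.
- p (part_id=8) has no partner → padded with NULL.
- p (part_id=5) pairs with 2 row(s) of s.
- p (part_id=8) has no partner → padded with NULL.

NULL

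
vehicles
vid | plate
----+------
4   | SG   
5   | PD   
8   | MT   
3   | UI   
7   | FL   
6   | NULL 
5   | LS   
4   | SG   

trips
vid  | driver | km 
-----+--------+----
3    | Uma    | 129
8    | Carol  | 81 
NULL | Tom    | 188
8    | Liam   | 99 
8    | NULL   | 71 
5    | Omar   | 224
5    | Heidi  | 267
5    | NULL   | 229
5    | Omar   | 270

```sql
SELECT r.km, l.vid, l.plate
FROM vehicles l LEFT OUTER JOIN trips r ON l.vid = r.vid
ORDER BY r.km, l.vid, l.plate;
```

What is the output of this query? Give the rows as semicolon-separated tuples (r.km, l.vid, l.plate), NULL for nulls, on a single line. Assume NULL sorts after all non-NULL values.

LEFT JOIN keeps every row from `vehicles`; unmatched rows get NULL for `trips`'s columns.
Matching on l.vid = r.vid. A NULL in a compared column never satisfies the condition.
- l (vid=4) has no partner → padded with NULL.
- l (vid=5) pairs with 4 row(s) of r.
- l (vid=8) pairs with 3 row(s) of r.
- l (vid=3) pairs with 1 row(s) of r.
- l (vid=7) has no partner → padded with NULL.
- l (vid=6) has no partner → padded with NULL.
- l (vid=5) pairs with 4 row(s) of r.
- l (vid=4) has no partner → padded with NULL.

(71, 8, MT); (81, 8, MT); (99, 8, MT); (129, 3, UI); (224, 5, LS); (224, 5, PD); (229, 5, LS); (229, 5, PD); (267, 5, LS); (267, 5, PD); (270, 5, LS); (270, 5, PD); (NULL, 4, SG); (NULL, 4, SG); (NULL, 6, NULL); (NULL, 7, FL)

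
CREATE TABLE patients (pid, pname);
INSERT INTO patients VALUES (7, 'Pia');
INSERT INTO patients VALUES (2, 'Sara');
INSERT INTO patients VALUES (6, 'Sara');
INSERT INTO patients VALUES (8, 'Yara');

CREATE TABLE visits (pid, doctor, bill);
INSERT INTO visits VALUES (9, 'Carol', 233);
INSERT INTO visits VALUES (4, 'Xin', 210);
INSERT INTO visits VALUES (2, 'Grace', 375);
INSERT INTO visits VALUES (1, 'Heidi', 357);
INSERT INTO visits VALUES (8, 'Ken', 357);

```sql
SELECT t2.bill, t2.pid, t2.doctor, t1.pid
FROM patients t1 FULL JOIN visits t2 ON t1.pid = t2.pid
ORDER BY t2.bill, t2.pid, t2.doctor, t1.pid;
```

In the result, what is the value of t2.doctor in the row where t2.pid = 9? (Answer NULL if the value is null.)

FULL OUTER JOIN keeps every row from both sides; unmatched rows get NULL for the other side's columns.
Matching on t1.pid = t2.pid.
Matched pairs: 2; unmatched t1 rows kept: 2; unmatched t2 rows kept: 3.

Carol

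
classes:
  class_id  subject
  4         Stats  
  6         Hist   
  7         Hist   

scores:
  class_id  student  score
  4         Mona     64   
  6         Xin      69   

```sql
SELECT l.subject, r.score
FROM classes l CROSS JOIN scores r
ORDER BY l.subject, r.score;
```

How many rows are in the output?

6

CROSS JOIN pairs every row of `classes` with every row of `scores`: 3 × 2 = 6 rows.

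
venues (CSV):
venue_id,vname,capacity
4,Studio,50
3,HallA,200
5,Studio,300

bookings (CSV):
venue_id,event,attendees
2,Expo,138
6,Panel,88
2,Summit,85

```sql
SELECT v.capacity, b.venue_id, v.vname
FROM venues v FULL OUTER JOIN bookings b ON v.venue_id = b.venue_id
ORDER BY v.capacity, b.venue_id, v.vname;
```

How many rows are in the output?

FULL OUTER JOIN keeps every row from both sides; unmatched rows get NULL for the other side's columns.
Matching on v.venue_id = b.venue_id.
- v row (venue_id=4): no match → kept, b columns NULL.
- v row (venue_id=3): no match → kept, b columns NULL.
- v row (venue_id=5): no match → kept, b columns NULL.
- plus 3 unmatched b row(s), each kept with NULL v columns.
Total: 0 matched + 6 padded = 6 rows.

6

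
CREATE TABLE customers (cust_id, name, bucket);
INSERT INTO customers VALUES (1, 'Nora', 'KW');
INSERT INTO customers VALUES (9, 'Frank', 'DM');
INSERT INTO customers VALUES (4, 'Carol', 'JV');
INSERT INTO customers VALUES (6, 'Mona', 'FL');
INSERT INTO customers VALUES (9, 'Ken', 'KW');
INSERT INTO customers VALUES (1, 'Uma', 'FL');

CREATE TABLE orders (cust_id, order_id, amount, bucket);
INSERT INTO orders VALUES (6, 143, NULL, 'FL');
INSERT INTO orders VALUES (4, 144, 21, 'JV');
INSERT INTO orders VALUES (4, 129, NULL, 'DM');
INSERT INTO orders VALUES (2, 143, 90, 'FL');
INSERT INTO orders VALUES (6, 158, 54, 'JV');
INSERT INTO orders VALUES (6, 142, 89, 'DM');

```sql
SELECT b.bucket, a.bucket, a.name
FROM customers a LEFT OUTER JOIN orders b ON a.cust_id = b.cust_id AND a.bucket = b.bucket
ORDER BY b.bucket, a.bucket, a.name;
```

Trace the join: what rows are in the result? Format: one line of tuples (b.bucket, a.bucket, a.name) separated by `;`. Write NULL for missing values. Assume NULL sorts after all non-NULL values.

LEFT JOIN keeps every row from `customers`; unmatched rows get NULL for `orders`'s columns.
Matching on a.cust_id = b.cust_id AND a.bucket = b.bucket.
- a (cust_id=1, bucket=KW) has no partner → padded with NULL.
- a (cust_id=9, bucket=DM) has no partner → padded with NULL.
- a (cust_id=4, bucket=JV) pairs with 1 row(s) of b.
- a (cust_id=6, bucket=FL) pairs with 1 row(s) of b.
- a (cust_id=9, bucket=KW) has no partner → padded with NULL.
- a (cust_id=1, bucket=FL) has no partner → padded with NULL.
After projecting and ordering:
b.bucket | a.bucket | a.name
FL | FL | Mona
JV | JV | Carol
NULL | DM | Frank
NULL | FL | Uma
NULL | KW | Ken
NULL | KW | Nora

(FL, FL, Mona); (JV, JV, Carol); (NULL, DM, Frank); (NULL, FL, Uma); (NULL, KW, Ken); (NULL, KW, Nora)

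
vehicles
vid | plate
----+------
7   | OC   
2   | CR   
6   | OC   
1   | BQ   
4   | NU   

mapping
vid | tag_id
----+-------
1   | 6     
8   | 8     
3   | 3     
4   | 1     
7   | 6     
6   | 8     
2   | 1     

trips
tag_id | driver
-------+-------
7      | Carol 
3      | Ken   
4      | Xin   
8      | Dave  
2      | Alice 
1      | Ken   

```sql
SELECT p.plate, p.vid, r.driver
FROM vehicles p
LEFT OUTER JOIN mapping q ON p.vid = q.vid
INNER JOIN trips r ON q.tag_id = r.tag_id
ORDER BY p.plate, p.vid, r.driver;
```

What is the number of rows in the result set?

3

Evaluate left to right. First `vehicles p LEFT JOIN mapping q` on vid: 5 row(s).
Then INNER JOIN `trips r` on tag_id: keep only rows whose q.tag_id appears in r.
Result: 3 row(s).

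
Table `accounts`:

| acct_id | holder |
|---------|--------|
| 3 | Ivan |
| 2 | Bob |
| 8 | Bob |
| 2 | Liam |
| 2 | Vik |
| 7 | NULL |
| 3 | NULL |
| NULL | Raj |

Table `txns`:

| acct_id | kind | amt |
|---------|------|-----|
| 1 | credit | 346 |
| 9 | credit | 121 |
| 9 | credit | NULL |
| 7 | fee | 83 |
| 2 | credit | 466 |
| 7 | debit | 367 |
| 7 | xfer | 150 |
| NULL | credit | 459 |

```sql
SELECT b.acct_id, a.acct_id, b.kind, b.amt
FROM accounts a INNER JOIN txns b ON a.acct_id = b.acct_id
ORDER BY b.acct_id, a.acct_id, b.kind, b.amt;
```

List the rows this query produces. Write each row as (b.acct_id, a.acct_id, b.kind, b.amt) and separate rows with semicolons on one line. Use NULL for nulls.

INNER JOIN keeps only pairs where the ON condition holds.
Matching on a.acct_id = b.acct_id. A NULL in a compared column never satisfies the condition.
Matched pairs: 6.

(2, 2, credit, 466); (2, 2, credit, 466); (2, 2, credit, 466); (7, 7, debit, 367); (7, 7, fee, 83); (7, 7, xfer, 150)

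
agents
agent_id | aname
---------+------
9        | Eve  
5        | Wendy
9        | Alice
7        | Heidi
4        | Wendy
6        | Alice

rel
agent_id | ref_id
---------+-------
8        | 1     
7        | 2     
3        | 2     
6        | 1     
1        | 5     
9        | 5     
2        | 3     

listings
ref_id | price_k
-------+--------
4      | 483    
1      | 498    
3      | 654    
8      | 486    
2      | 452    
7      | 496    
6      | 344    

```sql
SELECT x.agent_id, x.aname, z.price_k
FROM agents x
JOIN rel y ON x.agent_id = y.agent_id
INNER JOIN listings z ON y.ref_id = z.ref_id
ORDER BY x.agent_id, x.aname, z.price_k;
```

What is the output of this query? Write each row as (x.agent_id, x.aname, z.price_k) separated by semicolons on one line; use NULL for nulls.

Evaluate left to right. First `agents x INNER JOIN rel y` on agent_id: 4 row(s).
Then INNER JOIN `listings z` on ref_id: keep only rows whose y.ref_id appears in z.

(6, Alice, 498); (7, Heidi, 452)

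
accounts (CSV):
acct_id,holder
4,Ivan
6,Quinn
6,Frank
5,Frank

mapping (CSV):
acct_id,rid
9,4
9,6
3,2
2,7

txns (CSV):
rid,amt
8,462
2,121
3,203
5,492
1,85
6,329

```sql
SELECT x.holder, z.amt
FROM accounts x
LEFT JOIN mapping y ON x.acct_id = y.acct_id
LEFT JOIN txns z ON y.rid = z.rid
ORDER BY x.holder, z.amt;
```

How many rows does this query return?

Joins associate left-to-right: accounts LEFT JOIN mapping on acct_id gives 4 intermediate row(s).
Then LEFT JOIN `txns z` on rid: each of those 4 rows is kept; rows whose y.rid has no match in z get NULL for z's columns.
Result: 4 row(s).

4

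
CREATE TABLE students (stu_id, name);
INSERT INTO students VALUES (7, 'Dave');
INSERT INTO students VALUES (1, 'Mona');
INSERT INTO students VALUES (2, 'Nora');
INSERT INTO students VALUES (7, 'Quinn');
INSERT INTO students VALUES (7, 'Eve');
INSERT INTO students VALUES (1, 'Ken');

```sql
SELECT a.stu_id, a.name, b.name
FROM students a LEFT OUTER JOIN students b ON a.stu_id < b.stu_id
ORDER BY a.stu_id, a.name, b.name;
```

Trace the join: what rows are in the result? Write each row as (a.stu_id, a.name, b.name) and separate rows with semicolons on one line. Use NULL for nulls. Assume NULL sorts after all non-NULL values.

LEFT JOIN keeps every row from `students a`; unmatched rows get NULL for `students b`'s columns.
Matching on a.stu_id < b.stu_id.
- a row (stu_id=7): no match → kept, b columns NULL.
- a row (stu_id=1): matches 4 b row(s) → 4 output row(s).
- a row (stu_id=2): matches 3 b row(s) → 3 output row(s).
- a row (stu_id=7): no match → kept, b columns NULL.
- a row (stu_id=7): no match → kept, b columns NULL.
- a row (stu_id=1): matches 4 b row(s) → 4 output row(s).

(1, Ken, Dave); (1, Ken, Eve); (1, Ken, Nora); (1, Ken, Quinn); (1, Mona, Dave); (1, Mona, Eve); (1, Mona, Nora); (1, Mona, Quinn); (2, Nora, Dave); (2, Nora, Eve); (2, Nora, Quinn); (7, Dave, NULL); (7, Eve, NULL); (7, Quinn, NULL)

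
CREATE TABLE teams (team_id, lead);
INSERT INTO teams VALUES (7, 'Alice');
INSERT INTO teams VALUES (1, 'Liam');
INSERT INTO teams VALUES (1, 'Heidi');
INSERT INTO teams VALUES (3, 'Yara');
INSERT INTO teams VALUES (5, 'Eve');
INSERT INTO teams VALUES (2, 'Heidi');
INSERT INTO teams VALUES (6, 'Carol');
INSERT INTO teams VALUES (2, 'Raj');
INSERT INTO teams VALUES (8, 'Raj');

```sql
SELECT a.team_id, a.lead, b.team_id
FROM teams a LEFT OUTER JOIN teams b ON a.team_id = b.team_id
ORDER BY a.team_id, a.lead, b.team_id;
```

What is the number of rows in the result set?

LEFT JOIN keeps every row from `teams a`; unmatched rows get NULL for `teams b`'s columns.
Matching on a.team_id = b.team_id.
- a row (team_id=7): matches 1 b row(s) → 1 output row(s).
- a row (team_id=1): matches 2 b row(s) → 2 output row(s).
- a row (team_id=1): matches 2 b row(s) → 2 output row(s).
- a row (team_id=3): matches 1 b row(s) → 1 output row(s).
- a row (team_id=5): matches 1 b row(s) → 1 output row(s).
- a row (team_id=2): matches 2 b row(s) → 2 output row(s).
- a row (team_id=6): matches 1 b row(s) → 1 output row(s).
- a row (team_id=2): matches 2 b row(s) → 2 output row(s).
- a row (team_id=8): matches 1 b row(s) → 1 output row(s).
Total: 13 rows.

13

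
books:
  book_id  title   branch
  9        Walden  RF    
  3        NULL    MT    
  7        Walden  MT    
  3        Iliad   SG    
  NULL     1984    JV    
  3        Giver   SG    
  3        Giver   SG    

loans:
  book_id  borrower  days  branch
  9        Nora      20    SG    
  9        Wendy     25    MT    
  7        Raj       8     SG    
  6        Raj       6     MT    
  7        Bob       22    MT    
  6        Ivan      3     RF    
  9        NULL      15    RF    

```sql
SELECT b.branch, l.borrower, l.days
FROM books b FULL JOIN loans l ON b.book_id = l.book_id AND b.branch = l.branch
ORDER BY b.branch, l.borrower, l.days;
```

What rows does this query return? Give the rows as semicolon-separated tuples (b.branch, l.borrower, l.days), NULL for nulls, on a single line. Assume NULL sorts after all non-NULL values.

(JV, NULL, NULL); (MT, Bob, 22); (MT, NULL, NULL); (RF, NULL, 15); (SG, NULL, NULL); (SG, NULL, NULL); (SG, NULL, NULL); (NULL, Ivan, 3); (NULL, Nora, 20); (NULL, Raj, 6); (NULL, Raj, 8); (NULL, Wendy, 25)

FULL OUTER JOIN keeps every row from both sides; unmatched rows get NULL for the other side's columns.
Matching on b.book_id = l.book_id AND b.branch = l.branch. A NULL in a compared column never satisfies the condition.
- book_id=9, branch=RF: 1 matching l row(s), so 1 row(s) emitted.
- book_id=3, branch=MT: no l row matches, row kept with l columns NULL.
- book_id=7, branch=MT: 1 matching l row(s), so 1 row(s) emitted.
- book_id=3, branch=SG: no l row matches, row kept with l columns NULL.
- book_id=NULL, branch=JV: no l row matches, row kept with l columns NULL.
- book_id=3, branch=SG: no l row matches, row kept with l columns NULL.
- book_id=3, branch=SG: no l row matches, row kept with l columns NULL.
- 5 row(s) from l found no b partner → padded with NULL.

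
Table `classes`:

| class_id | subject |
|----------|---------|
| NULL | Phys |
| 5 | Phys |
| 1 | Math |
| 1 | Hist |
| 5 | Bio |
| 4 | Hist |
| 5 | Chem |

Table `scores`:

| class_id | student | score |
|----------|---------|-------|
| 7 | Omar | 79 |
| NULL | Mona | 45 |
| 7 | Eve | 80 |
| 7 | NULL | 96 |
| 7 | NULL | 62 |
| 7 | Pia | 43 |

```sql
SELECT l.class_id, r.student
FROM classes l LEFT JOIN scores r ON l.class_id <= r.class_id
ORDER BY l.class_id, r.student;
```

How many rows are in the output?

31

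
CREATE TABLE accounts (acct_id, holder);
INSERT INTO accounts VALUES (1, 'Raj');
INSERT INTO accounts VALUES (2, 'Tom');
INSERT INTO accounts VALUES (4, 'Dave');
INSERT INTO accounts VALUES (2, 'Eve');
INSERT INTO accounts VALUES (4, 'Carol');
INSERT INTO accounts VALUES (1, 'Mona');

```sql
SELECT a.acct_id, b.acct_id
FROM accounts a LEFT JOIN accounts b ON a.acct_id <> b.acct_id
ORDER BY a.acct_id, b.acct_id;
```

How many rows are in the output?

24

LEFT JOIN keeps every row from `accounts a`; unmatched rows get NULL for `accounts b`'s columns.
Matching on a.acct_id <> b.acct_id.
- a row (acct_id=1): matches 4 b row(s) → 4 output row(s).
- a row (acct_id=2): matches 4 b row(s) → 4 output row(s).
- a row (acct_id=4): matches 4 b row(s) → 4 output row(s).
- a row (acct_id=2): matches 4 b row(s) → 4 output row(s).
- a row (acct_id=4): matches 4 b row(s) → 4 output row(s).
- a row (acct_id=1): matches 4 b row(s) → 4 output row(s).
Total: 24 rows.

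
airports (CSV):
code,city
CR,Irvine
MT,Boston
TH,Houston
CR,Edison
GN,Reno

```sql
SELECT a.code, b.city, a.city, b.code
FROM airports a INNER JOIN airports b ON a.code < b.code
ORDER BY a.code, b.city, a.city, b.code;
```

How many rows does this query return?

9

INNER JOIN keeps only pairs where the ON condition holds.
Matching on a.code < b.code.
- a (code=CR) pairs with 3 row(s) of b.
- a (code=MT) pairs with 1 row(s) of b.
- a (code=TH) has no partner → excluded.
- a (code=CR) pairs with 3 row(s) of b.
- a (code=GN) pairs with 2 row(s) of b.
Total: 9 rows.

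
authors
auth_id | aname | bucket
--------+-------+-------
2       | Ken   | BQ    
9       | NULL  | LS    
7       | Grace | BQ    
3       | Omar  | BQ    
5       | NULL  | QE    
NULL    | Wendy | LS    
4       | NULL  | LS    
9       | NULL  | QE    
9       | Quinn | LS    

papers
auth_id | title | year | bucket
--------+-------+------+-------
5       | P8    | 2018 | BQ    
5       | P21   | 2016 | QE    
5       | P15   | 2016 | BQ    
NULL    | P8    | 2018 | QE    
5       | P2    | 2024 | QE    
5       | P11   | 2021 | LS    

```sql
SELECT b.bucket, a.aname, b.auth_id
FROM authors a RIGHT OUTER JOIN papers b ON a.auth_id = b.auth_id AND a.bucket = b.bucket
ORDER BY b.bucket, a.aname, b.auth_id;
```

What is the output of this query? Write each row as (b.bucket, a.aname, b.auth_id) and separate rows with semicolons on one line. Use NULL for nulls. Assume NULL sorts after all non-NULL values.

(BQ, NULL, 5); (BQ, NULL, 5); (LS, NULL, 5); (QE, NULL, 5); (QE, NULL, 5); (QE, NULL, NULL)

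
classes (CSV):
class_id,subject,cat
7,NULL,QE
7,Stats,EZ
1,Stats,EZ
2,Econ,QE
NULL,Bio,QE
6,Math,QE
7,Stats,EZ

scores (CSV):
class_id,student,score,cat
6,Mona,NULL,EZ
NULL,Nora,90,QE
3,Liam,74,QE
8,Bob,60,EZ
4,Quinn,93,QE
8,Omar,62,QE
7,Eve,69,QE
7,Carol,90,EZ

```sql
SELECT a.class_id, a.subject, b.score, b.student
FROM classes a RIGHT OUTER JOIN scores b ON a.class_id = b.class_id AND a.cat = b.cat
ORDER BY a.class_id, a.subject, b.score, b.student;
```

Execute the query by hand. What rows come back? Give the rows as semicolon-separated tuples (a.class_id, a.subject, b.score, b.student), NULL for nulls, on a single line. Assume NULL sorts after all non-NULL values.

RIGHT JOIN keeps every row from `scores`; unmatched rows get NULL for `classes`'s columns.
Matching on a.class_id = b.class_id AND a.cat = b.cat. A NULL in a compared column never satisfies the condition.
- a (class_id=7, cat=QE) pairs with 1 row(s) of b.
- a (class_id=7, cat=EZ) pairs with 1 row(s) of b.
- a (class_id=1, cat=EZ) has no partner in b.
- a (class_id=2, cat=QE) has no partner in b.
- a (class_id=NULL, cat=QE) has no partner in b.
- a (class_id=6, cat=QE) has no partner in b.
- a (class_id=7, cat=EZ) pairs with 1 row(s) of b.
- 6 row(s) from b found no a partner → padded with NULL.
After projecting and ordering:
a.class_id | a.subject | b.score | b.student
7 | Stats | 90 | Carol
7 | Stats | 90 | Carol
7 | NULL | 69 | Eve
NULL | NULL | 60 | Bob
NULL | NULL | 62 | Omar
NULL | NULL | 74 | Liam
NULL | NULL | 90 | Nora
NULL | NULL | 93 | Quinn
NULL | NULL | NULL | Mona

(7, Stats, 90, Carol); (7, Stats, 90, Carol); (7, NULL, 69, Eve); (NULL, NULL, 60, Bob); (NULL, NULL, 62, Omar); (NULL, NULL, 74, Liam); (NULL, NULL, 90, Nora); (NULL, NULL, 93, Quinn); (NULL, NULL, NULL, Mona)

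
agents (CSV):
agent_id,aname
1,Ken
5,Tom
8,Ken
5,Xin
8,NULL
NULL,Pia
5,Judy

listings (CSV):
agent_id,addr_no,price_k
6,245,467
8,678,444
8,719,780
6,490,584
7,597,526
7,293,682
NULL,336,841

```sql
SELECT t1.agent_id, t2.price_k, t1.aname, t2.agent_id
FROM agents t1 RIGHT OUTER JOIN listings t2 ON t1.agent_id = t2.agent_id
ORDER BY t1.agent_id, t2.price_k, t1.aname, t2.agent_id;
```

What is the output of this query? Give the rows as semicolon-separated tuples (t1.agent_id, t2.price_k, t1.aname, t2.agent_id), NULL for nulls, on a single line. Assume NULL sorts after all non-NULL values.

RIGHT JOIN keeps every row from `listings`; unmatched rows get NULL for `agents`'s columns.
Matching on t1.agent_id = t2.agent_id. A NULL in a compared column never satisfies the condition.
Matched pairs: 4; unmatched t2 rows kept: 5.

(8, 444, Ken, 8); (8, 444, NULL, 8); (8, 780, Ken, 8); (8, 780, NULL, 8); (NULL, 467, NULL, 6); (NULL, 526, NULL, 7); (NULL, 584, NULL, 6); (NULL, 682, NULL, 7); (NULL, 841, NULL, NULL)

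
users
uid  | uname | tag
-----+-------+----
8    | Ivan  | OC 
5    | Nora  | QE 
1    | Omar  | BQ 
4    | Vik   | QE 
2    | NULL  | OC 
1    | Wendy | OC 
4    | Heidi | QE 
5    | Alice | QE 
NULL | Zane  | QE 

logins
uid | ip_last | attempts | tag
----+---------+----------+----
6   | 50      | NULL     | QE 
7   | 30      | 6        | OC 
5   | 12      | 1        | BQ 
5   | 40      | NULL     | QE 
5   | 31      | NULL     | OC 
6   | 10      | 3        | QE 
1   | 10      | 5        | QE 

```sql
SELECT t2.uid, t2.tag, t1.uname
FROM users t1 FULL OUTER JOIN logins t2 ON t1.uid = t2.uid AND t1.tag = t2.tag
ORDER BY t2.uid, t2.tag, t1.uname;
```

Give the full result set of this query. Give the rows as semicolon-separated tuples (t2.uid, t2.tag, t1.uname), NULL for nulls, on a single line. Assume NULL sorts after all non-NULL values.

(1, QE, NULL); (5, BQ, NULL); (5, OC, NULL); (5, QE, Alice); (5, QE, Nora); (6, QE, NULL); (6, QE, NULL); (7, OC, NULL); (NULL, NULL, Heidi); (NULL, NULL, Ivan); (NULL, NULL, Omar); (NULL, NULL, Vik); (NULL, NULL, Wendy); (NULL, NULL, Zane); (NULL, NULL, NULL)

FULL OUTER JOIN keeps every row from both sides; unmatched rows get NULL for the other side's columns.
Matching on t1.uid = t2.uid AND t1.tag = t2.tag. A NULL in a compared column never satisfies the condition.
- uid=8, tag=OC: no t2 row matches, row kept with t2 columns NULL.
- uid=5, tag=QE: 1 matching t2 row(s), so 1 row(s) emitted.
- uid=1, tag=BQ: no t2 row matches, row kept with t2 columns NULL.
- uid=4, tag=QE: no t2 row matches, row kept with t2 columns NULL.
- uid=2, tag=OC: no t2 row matches, row kept with t2 columns NULL.
- uid=1, tag=OC: no t2 row matches, row kept with t2 columns NULL.
- uid=4, tag=QE: no t2 row matches, row kept with t2 columns NULL.
- uid=5, tag=QE: 1 matching t2 row(s), so 1 row(s) emitted.
- uid=NULL, tag=QE: no t2 row matches, row kept with t2 columns NULL.
- 6 row(s) from t2 found no t1 partner → padded with NULL.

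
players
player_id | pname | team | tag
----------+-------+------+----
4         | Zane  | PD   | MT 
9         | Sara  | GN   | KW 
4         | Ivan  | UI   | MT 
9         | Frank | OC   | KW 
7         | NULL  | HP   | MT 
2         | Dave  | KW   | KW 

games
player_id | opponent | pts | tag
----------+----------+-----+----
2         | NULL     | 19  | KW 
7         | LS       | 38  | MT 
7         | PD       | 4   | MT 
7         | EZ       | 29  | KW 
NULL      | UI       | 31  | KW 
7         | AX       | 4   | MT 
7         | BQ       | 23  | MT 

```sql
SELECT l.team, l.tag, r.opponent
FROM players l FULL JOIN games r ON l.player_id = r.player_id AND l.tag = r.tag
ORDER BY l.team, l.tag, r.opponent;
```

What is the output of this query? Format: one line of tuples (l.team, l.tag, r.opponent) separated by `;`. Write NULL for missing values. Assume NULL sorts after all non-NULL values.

FULL OUTER JOIN keeps every row from both sides; unmatched rows get NULL for the other side's columns.
Matching on l.player_id = r.player_id AND l.tag = r.tag. A NULL in a compared column never satisfies the condition.
- l row (player_id=4, tag=MT): no match → kept, r columns NULL.
- l row (player_id=9, tag=KW): no match → kept, r columns NULL.
- l row (player_id=4, tag=MT): no match → kept, r columns NULL.
- l row (player_id=9, tag=KW): no match → kept, r columns NULL.
- l row (player_id=7, tag=MT): matches 4 r row(s) → 4 output row(s).
- l row (player_id=2, tag=KW): matches 1 r row(s) → 1 output row(s).
- 2 r row(s) had no l match → kept, l columns NULL.

(GN, KW, NULL); (HP, MT, AX); (HP, MT, BQ); (HP, MT, LS); (HP, MT, PD); (KW, KW, NULL); (OC, KW, NULL); (PD, MT, NULL); (UI, MT, NULL); (NULL, NULL, EZ); (NULL, NULL, UI)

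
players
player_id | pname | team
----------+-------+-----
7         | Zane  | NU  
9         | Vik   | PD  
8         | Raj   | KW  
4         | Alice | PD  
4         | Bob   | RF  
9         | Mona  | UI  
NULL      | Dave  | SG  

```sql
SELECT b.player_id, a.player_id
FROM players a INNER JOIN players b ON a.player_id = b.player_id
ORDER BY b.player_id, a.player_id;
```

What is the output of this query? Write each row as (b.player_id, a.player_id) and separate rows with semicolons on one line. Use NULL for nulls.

INNER JOIN keeps only pairs where the ON condition holds.
Matching on a.player_id = b.player_id. A NULL in a compared column never satisfies the condition.
- a (player_id=7) pairs with 1 row(s) of b.
- a (player_id=9) pairs with 2 row(s) of b.
- a (player_id=8) pairs with 1 row(s) of b.
- a (player_id=4) pairs with 2 row(s) of b.
- a (player_id=4) pairs with 2 row(s) of b.
- a (player_id=9) pairs with 2 row(s) of b.
- a (player_id=NULL) has no partner → excluded.
After projecting and ordering:
b.player_id | a.player_id
4 | 4
4 | 4
4 | 4
4 | 4
7 | 7
8 | 8
9 | 9
9 | 9
9 | 9
9 | 9

(4, 4); (4, 4); (4, 4); (4, 4); (7, 7); (8, 8); (9, 9); (9, 9); (9, 9); (9, 9)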